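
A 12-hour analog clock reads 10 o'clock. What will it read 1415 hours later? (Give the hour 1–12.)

1415 mod 12 = 11 (since 117·12 = 1404).
10 + 11 → 9 on a 12-hour dial.

9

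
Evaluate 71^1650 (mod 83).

Square-and-reduce mod 83: 71^1≡71, 71^2≡61, 71^4≡69, 71^8≡30, 71^16≡70, 71^32≡3, 71^64≡9, 71^128≡81, 71^256≡4, 71^512≡16, 71^1024≡7.
Since 1650 = 2 + 16 + 32 + 64 + 512 + 1024 in binary, 71^1650 ≡ 61·70·3·9·16·7 ≡ 4 (mod 83).

4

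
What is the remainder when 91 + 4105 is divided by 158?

88

4105 − 25·158 = 155, so 4105 ≡ 155 (mod 158).
(91 + 155) mod 158 = 88.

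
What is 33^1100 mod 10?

1

Powers of 3 mod 10 repeat with period 4: 3, 9, 7, 1.
1100 leaves remainder 0 on division by 4, so 33^1100 ends in 1.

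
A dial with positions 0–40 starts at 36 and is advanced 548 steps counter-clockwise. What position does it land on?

21

548 = 13·41 + 15, so 548 mod 41 = 15.
(36 − 15) mod 41 = 21.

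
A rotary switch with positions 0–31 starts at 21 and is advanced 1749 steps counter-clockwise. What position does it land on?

1749 − 54·32 = 21, so 1749 ≡ 21 (mod 32).
(21 − 21) mod 32 = 0.

0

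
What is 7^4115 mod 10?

3

Powers of 7 mod 10 repeat with period 4: 7, 9, 3, 1.
4115 leaves remainder 3 on division by 4, so 7^4115 ends in 3.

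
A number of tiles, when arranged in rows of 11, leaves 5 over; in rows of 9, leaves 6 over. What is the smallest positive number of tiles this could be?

60

Since 9·5 ≡ 1 (mod 11), take x = 6 + 9·((5−6)·5 mod 11) = 6 + 9·6 = 60.
Check: 60 mod 11 = 5, 60 mod 9 = 6.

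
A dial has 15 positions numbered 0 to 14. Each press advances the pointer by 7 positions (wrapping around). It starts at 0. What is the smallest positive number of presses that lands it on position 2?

7⁻¹ ≡ 13 (mod 15) because 7·13 = 91 = 6·15 + 1.
So x ≡ 13·2 = 26 ≡ 11 (mod 15).

11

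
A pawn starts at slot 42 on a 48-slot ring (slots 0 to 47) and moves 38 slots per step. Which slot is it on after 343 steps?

20

343·38 = 13034.
Dividing 13034 by 48 gives quotient 271 and remainder 26.
(42 + 26) mod 48 = 20.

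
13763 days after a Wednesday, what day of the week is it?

Thursday

13763 − 1966·7 = 1, so 13763 ≡ 1 (mod 7).
Wednesday + 1 day → Thursday.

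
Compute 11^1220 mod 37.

10

Successive squares of 11 mod 37: 11^1≡11, 11^2≡10, 11^4≡26, 11^8≡10, 11^16≡26, 11^32≡10, 11^64≡26, 11^128≡10, 11^256≡26, 11^512≡10, 11^1024≡26.
1220 = 4 + 64 + 128 + 1024, so 11^1220 ≡ 26·26·10·26 ≡ 10 (mod 37).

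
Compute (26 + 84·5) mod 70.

26

84·5 = 420.
Dividing 420 by 70 gives quotient 6 and remainder 0.
(26 + 0) mod 70 = 26.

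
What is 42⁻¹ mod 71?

22

42·22 = 924 = 13·71 + 1, so 42⁻¹ ≡ 22 (mod 71).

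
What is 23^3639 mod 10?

Last digits of 3^n: 3, 9, 7, 1 (period 4).
3639 mod 4 = 3, so the last digit matches 3^3 = 7.

7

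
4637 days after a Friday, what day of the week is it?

Monday

Dividing 4637 by 7 gives quotient 662 and remainder 3.
Friday + 3 days → Monday.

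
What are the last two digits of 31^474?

21

Square-and-reduce mod 100: 31^1≡31, 31^2≡61, 31^4≡21, 31^8≡41, 31^16≡81, 31^32≡61, 31^64≡21, 31^128≡41, 31^256≡81.
Since 474 = 2 + 8 + 16 + 64 + 128 + 256 in binary, 31^474 ≡ 61·41·81·21·41·81 ≡ 21 (mod 100).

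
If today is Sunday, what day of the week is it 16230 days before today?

16230 mod 7 = 4 (since 2318·7 = 16226).
Sunday − 4 days → Wednesday.

Wednesday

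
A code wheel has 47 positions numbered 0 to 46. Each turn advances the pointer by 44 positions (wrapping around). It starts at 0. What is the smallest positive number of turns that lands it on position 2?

15

44⁻¹ ≡ 31 (mod 47) because 44·31 = 1364 = 29·47 + 1.
Multiplying both sides by 31: x ≡ 31·2 = 62 ≡ 15 (mod 47).
Check: 44·15 = 660 = 14·47 + 2.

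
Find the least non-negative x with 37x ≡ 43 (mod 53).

47

The inverse of 37 mod 53 is 43 (since 37·43 = 1591 ≡ 1).
So x ≡ 43·43 = 1849 ≡ 47 (mod 53).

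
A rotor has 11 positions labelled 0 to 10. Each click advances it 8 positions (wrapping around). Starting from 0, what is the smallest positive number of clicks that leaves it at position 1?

7

8·7 = 56 = 5·11 + 1, so 8⁻¹ ≡ 7 (mod 11).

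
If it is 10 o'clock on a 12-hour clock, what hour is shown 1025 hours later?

1025 = 85·12 + 5, so 1025 mod 12 = 5.
10 + 5 → 3 on a 12-hour dial.

3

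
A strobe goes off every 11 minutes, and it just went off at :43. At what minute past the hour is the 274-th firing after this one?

57

274·11 = 3014.
3014 = 50·60 + 14, so 3014 mod 60 = 14.
(43 + 14) mod 60 = 57.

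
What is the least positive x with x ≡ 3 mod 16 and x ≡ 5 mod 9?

131

x ≡ 5 (mod 9) gives x ∈ {5, 14, 23, 32, 41, 50, 59, 68, …}.
The first of these with x mod 16 = 3 is 131.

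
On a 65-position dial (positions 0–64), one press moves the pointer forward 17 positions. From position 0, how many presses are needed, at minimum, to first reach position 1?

23

17·23 = 391 = 6·65 + 1, so 17⁻¹ ≡ 23 (mod 65).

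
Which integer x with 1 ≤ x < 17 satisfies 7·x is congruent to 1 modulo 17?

5

17 = 2·7 + 3
7 = 2·3 + 1
3 = 3·1 + 0
Back-substituting gives 7·5 ≡ 1 (mod 17).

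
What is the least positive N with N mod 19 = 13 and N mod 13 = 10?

Since 13·3 ≡ 1 (mod 19), take x = 10 + 13·((13−10)·3 mod 19) = 10 + 13·9 = 127.
Check: 127 mod 19 = 13, 127 mod 13 = 10.

127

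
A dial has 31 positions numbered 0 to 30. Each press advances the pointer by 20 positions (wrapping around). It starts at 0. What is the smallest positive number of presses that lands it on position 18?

4

20⁻¹ ≡ 14 (mod 31) because 20·14 = 280 = 9·31 + 1.
Multiplying both sides by 14: x ≡ 14·18 = 252 ≡ 4 (mod 31).
Check: 20·4 = 80 = 2·31 + 18.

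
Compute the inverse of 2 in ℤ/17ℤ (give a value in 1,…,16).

9

17 = 8·2 + 1
2 = 2·1 + 0
Back-substituting gives 2·9 ≡ 1 (mod 17).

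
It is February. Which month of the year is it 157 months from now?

March

Dividing 157 by 12 gives quotient 13 and remainder 1.
February + 1 month → March.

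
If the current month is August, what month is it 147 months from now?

November

147 mod 12 = 3 (since 12·12 = 144).
August + 3 months → November.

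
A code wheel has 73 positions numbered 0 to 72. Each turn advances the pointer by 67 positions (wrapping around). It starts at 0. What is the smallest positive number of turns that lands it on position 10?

67⁻¹ ≡ 12 (mod 73) because 67·12 = 804 = 11·73 + 1.
Multiplying both sides by 12: x ≡ 12·10 = 120 ≡ 47 (mod 73).

47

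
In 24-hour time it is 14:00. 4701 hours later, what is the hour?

4701 mod 24 = 21 (since 195·24 = 4680).
(14 + 21) mod 24 = 11.

11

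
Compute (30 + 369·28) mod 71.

67

369·28 = 10332.
10332 = 145·71 + 37, so 10332 mod 71 = 37.
(30 + 37) mod 71 = 67.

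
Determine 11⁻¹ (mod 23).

21

11·21 = 231 = 10·23 + 1, so 11⁻¹ ≡ 21 (mod 23).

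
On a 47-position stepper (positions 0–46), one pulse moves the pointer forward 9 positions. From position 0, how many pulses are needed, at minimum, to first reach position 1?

21

47 = 5·9 + 2
9 = 4·2 + 1
2 = 2·1 + 0
Back-substituting gives 9·21 ≡ 1 (mod 47).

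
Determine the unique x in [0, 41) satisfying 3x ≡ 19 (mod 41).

20

The inverse of 3 mod 41 is 14 (since 3·14 = 42 ≡ 1).
So x ≡ 14·19 = 266 ≡ 20 (mod 41).
Check: 3·20 = 60 = 1·41 + 19.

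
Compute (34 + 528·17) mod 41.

528·17 = 8976.
8976 − 218·41 = 38, so 8976 ≡ 38 (mod 41).
(34 + 38) mod 41 = 31.

31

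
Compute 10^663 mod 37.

1

Successive squares of 10 mod 37: 10^1≡10, 10^2≡26, 10^4≡10, 10^8≡26, 10^16≡10, 10^32≡26, 10^64≡10, 10^128≡26, 10^256≡10, 10^512≡26.
663 = 1 + 2 + 4 + 16 + 128 + 512, so 10^663 ≡ 10·26·10·10·26·26 ≡ 1 (mod 37).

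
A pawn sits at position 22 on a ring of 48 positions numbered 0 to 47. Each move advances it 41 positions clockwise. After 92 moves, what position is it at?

2

92·41 = 3772.
3772 = 78·48 + 28, so 3772 mod 48 = 28.
(22 + 28) mod 48 = 2.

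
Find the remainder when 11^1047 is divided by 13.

5

By repeated squaring mod 13: 11^1≡11, 11^2≡4, 11^4≡3, 11^8≡9, 11^16≡3, 11^32≡9, 11^64≡3, 11^128≡9, 11^256≡3, 11^512≡9, 11^1024≡3.
Since 1047 = 1 + 2 + 4 + 16 + 1024 in binary, 11^1047 ≡ 11·4·3·3·3 ≡ 5 (mod 13).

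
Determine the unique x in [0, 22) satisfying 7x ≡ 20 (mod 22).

6

7⁻¹ ≡ 19 (mod 22) because 7·19 = 133 = 6·22 + 1.
So x ≡ 19·20 = 380 ≡ 6 (mod 22).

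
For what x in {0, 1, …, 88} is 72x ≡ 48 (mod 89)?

The inverse of 72 mod 89 is 68 (since 72·68 = 4896 ≡ 1).
So x ≡ 68·48 = 3264 ≡ 60 (mod 89).

60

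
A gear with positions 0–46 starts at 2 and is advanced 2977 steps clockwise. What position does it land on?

2977 − 63·47 = 16, so 2977 ≡ 16 (mod 47).
(2 + 16) mod 47 = 18.

18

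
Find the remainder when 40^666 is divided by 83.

By repeated squaring mod 83: 40^1≡40, 40^2≡23, 40^4≡31, 40^8≡48, 40^16≡63, 40^32≡68, 40^64≡59, 40^128≡78, 40^256≡25, 40^512≡44.
666 = 2 + 8 + 16 + 128 + 512, so 40^666 ≡ 23·48·63·78·44 ≡ 25 (mod 83).

25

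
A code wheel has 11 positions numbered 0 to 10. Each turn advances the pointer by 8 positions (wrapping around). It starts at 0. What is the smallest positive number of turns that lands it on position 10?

4

8⁻¹ ≡ 7 (mod 11) because 8·7 = 56 = 5·11 + 1.
Multiplying both sides by 7: x ≡ 7·10 = 70 ≡ 4 (mod 11).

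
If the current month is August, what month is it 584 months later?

April

584 = 48·12 + 8, so 584 mod 12 = 8.
August + 8 months → April.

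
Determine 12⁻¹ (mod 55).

23

12·23 = 276 = 5·55 + 1, so 12⁻¹ ≡ 23 (mod 55).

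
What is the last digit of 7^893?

7

Last digits of 7^n: 7, 9, 3, 1 (period 4).
893 leaves remainder 1 on division by 4, so 7^893 ends in 7.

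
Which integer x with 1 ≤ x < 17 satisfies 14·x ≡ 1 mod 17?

14·11 = 154 = 9·17 + 1, so 14⁻¹ ≡ 11 (mod 17).

11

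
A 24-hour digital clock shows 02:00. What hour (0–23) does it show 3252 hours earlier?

3252 mod 24 = 12 (since 135·24 = 3240).
(2 − 12) mod 24 = 14.

14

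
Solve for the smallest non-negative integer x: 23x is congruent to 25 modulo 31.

The inverse of 23 mod 31 is 27 (since 23·27 = 621 ≡ 1).
Multiplying both sides by 27: x ≡ 27·25 = 675 ≡ 24 (mod 31).
Check: 23·24 = 552 = 17·31 + 25.

24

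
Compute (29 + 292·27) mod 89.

81

292·27 = 7884.
7884 = 88·89 + 52, so 7884 mod 89 = 52.
(29 + 52) mod 89 = 81.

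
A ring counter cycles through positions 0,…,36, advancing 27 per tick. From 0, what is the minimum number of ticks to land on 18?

13

The inverse of 27 mod 37 is 11 (since 27·11 = 297 ≡ 1).
So x ≡ 11·18 = 198 ≡ 13 (mod 37).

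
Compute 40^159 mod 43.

Square-and-reduce mod 43: 40^1≡40, 40^2≡9, 40^4≡38, 40^8≡25, 40^16≡23, 40^32≡13, 40^64≡40, 40^128≡9.
159 = 1 + 2 + 4 + 8 + 16 + 128, so 40^159 ≡ 40·9·38·25·23·9 ≡ 4 (mod 43).

4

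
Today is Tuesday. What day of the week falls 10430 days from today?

Tuesday

10430 − 1490·7 = 0, so 10430 ≡ 0 (mod 7).
Tuesday + 0 days → Tuesday.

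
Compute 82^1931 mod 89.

70

Successive squares of 82 mod 89: 82^1≡82, 82^2≡49, 82^4≡87, 82^8≡4, 82^16≡16, 82^32≡78, 82^64≡32, 82^128≡45, 82^256≡67, 82^512≡39, 82^1024≡8.
Since 1931 = 1 + 2 + 8 + 128 + 256 + 512 + 1024 in binary, 82^1931 ≡ 82·49·4·45·67·39·8 ≡ 70 (mod 89).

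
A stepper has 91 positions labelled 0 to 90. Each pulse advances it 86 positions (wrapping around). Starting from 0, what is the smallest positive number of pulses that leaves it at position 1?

18

91 = 1·86 + 5
86 = 17·5 + 1
5 = 5·1 + 0
Back-substituting gives 86·18 ≡ 1 (mod 91).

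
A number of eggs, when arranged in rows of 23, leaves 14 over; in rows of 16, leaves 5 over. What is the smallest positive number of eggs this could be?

37

x ≡ 5 (mod 16) gives x ∈ {5, 21, 37}.
The first of these with x mod 23 = 14 is 37.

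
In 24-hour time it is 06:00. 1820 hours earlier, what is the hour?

Dividing 1820 by 24 gives quotient 75 and remainder 20.
(6 − 20) mod 24 = 10.

10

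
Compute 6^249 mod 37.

6

Square-and-reduce mod 37: 6^1≡6, 6^2≡36, 6^4≡1, 6^8≡1, 6^16≡1, 6^32≡1, 6^64≡1, 6^128≡1.
249 = 1 + 8 + 16 + 32 + 64 + 128, so 6^249 ≡ 6·1·1·1·1·1 ≡ 6 (mod 37).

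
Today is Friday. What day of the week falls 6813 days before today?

Wednesday

6813 mod 7 = 2 (since 973·7 = 6811).
Friday − 2 days → Wednesday.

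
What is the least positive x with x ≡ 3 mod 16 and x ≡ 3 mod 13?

x ≡ 3 (mod 13) gives x ∈ {3}.
The first of these with x mod 16 = 3 is 3.

3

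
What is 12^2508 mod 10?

6

Last digits of 2^n: 2, 4, 8, 6 (period 4).
2508 leaves remainder 0 on division by 4, so 12^2508 ends in 6.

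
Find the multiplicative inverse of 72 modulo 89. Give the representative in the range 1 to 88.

89 = 1·72 + 17
72 = 4·17 + 4
17 = 4·4 + 1
4 = 4·1 + 0
Back-substituting gives 72·68 ≡ 1 (mod 89).

68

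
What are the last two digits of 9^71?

09

Square-and-reduce mod 100: 9^1≡9, 9^2≡81, 9^4≡61, 9^8≡21, 9^16≡41, 9^32≡81, 9^64≡61.
Since 71 = 1 + 2 + 4 + 64 in binary, 9^71 ≡ 9·81·61·61 ≡ 9 (mod 100).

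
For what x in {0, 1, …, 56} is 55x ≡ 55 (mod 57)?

55⁻¹ ≡ 28 (mod 57) because 55·28 = 1540 = 27·57 + 1.
So x ≡ 28·55 = 1540 ≡ 1 (mod 57).

1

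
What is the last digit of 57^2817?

7

Last digits of 7^n: 7, 9, 3, 1 (period 4).
2817 mod 4 = 1, so the last digit matches 7^1 = 7.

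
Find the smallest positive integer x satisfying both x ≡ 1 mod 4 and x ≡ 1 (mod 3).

1

x ≡ 1 (mod 3) gives x ∈ {1}.
The first of these with x mod 4 = 1 is 1.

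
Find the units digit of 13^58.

The units digit of 13^n cycles with period 4: 3, 9, 7, 1, …
58 mod 4 = 2, so the last digit matches 3^2 = 9.

9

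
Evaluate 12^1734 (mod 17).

2

Square-and-reduce mod 17: 12^1≡12, 12^2≡8, 12^4≡13, 12^8≡16, 12^16≡1, 12^32≡1, 12^64≡1, 12^128≡1, 12^256≡1, 12^512≡1, 12^1024≡1.
Since 1734 = 2 + 4 + 64 + 128 + 512 + 1024 in binary, 12^1734 ≡ 8·13·1·1·1·1 ≡ 2 (mod 17).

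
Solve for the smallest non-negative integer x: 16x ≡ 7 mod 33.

16⁻¹ ≡ 31 (mod 33) because 16·31 = 496 = 15·33 + 1.
Multiplying both sides by 31: x ≡ 31·7 = 217 ≡ 19 (mod 33).

19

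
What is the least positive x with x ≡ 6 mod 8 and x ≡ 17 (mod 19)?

150

x ≡ 6 (mod 8) gives x ∈ {6, 14, 22, 30, 38, 46, 54, 62, …}.
The first of these with x mod 19 = 17 is 150.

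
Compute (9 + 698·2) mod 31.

698·2 = 1396.
1396 − 45·31 = 1, so 1396 ≡ 1 (mod 31).
(9 + 1) mod 31 = 10.

10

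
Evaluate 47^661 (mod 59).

Successive squares of 47 mod 59: 47^1≡47, 47^2≡26, 47^4≡27, 47^8≡21, 47^16≡28, 47^32≡17, 47^64≡53, 47^128≡36, 47^256≡57, 47^512≡4.
Since 661 = 1 + 4 + 16 + 128 + 512 in binary, 47^661 ≡ 47·27·28·36·4 ≡ 10 (mod 59).

10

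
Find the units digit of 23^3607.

7

Last digits of 3^n: 3, 9, 7, 1 (period 4).
3607 leaves remainder 3 on division by 4, so 23^3607 ends in 7.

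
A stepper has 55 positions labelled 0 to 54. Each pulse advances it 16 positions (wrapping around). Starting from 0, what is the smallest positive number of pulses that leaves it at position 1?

55 = 3·16 + 7
16 = 2·7 + 2
7 = 3·2 + 1
2 = 2·1 + 0
Back-substituting gives 16·31 ≡ 1 (mod 55).

31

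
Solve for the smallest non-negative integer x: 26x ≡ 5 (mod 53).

26⁻¹ ≡ 51 (mod 53) because 26·51 = 1326 = 25·53 + 1.
So x ≡ 51·5 = 255 ≡ 43 (mod 53).

43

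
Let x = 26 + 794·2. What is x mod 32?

794·2 = 1588.
1588 mod 32 = 20 (since 49·32 = 1568).
(26 + 20) mod 32 = 14.

14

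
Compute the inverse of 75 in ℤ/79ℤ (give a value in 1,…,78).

75·59 = 4425 = 56·79 + 1, so 75⁻¹ ≡ 59 (mod 79).

59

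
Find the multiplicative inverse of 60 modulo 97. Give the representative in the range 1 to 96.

97 = 1·60 + 37
60 = 1·37 + 23
37 = 1·23 + 14
23 = 1·14 + 9
14 = 1·9 + 5
9 = 1·5 + 4
5 = 1·4 + 1
4 = 4·1 + 0
Back-substituting gives 60·76 ≡ 1 (mod 97).

76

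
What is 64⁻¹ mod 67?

22

64·22 = 1408 = 21·67 + 1, so 64⁻¹ ≡ 22 (mod 67).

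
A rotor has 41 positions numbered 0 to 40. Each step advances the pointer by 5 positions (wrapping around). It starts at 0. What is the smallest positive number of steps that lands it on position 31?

39

5⁻¹ ≡ 33 (mod 41) because 5·33 = 165 = 4·41 + 1.
So x ≡ 33·31 = 1023 ≡ 39 (mod 41).
Check: 5·39 = 195 = 4·41 + 31.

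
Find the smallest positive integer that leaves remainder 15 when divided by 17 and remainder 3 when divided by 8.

83

x ≡ 3 (mod 8) gives x ∈ {3, 11, 19, 27, 35, 43, 51, 59, …}.
The first of these with x mod 17 = 15 is 83.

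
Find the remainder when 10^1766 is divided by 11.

1

Square-and-reduce mod 11: 10^1≡10, 10^2≡1, 10^4≡1, 10^8≡1, 10^16≡1, 10^32≡1, 10^64≡1, 10^128≡1, 10^256≡1, 10^512≡1, 10^1024≡1.
1766 = 2 + 4 + 32 + 64 + 128 + 512 + 1024, so 10^1766 ≡ 1·1·1·1·1·1·1 ≡ 1 (mod 11).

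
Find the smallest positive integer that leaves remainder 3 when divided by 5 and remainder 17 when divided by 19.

93

Since 19·4 ≡ 1 (mod 5), take x = 17 + 19·((3−17)·4 mod 5) = 17 + 19·4 = 93.
Check: 93 mod 5 = 3, 93 mod 19 = 17.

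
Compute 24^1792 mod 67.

14

By repeated squaring mod 67: 24^1≡24, 24^2≡40, 24^4≡59, 24^8≡64, 24^16≡9, 24^32≡14, 24^64≡62, 24^128≡25, 24^256≡22, 24^512≡15, 24^1024≡24.
Since 1792 = 256 + 512 + 1024 in binary, 24^1792 ≡ 22·15·24 ≡ 14 (mod 67).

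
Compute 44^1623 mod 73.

7

By repeated squaring mod 73: 44^1≡44, 44^2≡38, 44^4≡57, 44^8≡37, 44^16≡55, 44^32≡32, 44^64≡2, 44^128≡4, 44^256≡16, 44^512≡37, 44^1024≡55.
1623 = 1 + 2 + 4 + 16 + 64 + 512 + 1024, so 44^1623 ≡ 44·38·57·55·2·37·55 ≡ 7 (mod 73).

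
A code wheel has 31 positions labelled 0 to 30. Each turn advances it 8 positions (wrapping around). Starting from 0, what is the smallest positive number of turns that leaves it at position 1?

8·4 = 32 = 1·31 + 1, so 8⁻¹ ≡ 4 (mod 31).

4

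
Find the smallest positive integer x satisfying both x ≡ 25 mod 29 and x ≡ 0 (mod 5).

Since 5·6 ≡ 1 (mod 29), take x = 0 + 5·((25−0)·6 mod 29) = 0 + 5·5 = 25.
Check: 25 mod 29 = 25, 25 mod 5 = 0.

25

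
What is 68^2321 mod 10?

Powers of 8 mod 10 repeat with period 4: 8, 4, 2, 6.
2321 mod 4 = 1, so the last digit matches 8^1 = 8.

8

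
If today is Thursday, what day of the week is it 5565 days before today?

Thursday

5565 = 795·7 + 0, so 5565 mod 7 = 0.
Thursday − 0 days → Thursday.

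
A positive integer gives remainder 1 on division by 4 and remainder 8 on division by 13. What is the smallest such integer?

21

x ≡ 1 (mod 4) gives x ∈ {1, 5, 9, 13, 17, 21}.
The first of these with x mod 13 = 8 is 21.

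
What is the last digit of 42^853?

Powers of 2 mod 10 repeat with period 4: 2, 4, 8, 6.
853 mod 4 = 1, so the last digit matches 2^1 = 2.

2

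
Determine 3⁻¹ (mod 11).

4

11 = 3·3 + 2
3 = 1·2 + 1
2 = 2·1 + 0
Back-substituting gives 3·4 ≡ 1 (mod 11).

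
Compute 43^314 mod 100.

49

Square-and-reduce mod 100: 43^1≡43, 43^2≡49, 43^4≡1, 43^8≡1, 43^16≡1, 43^32≡1, 43^64≡1, 43^128≡1, 43^256≡1.
Since 314 = 2 + 8 + 16 + 32 + 256 in binary, 43^314 ≡ 49·1·1·1·1 ≡ 49 (mod 100).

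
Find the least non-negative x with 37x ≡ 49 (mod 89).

The inverse of 37 mod 89 is 77 (since 37·77 = 2849 ≡ 1).
Multiplying both sides by 77: x ≡ 77·49 = 3773 ≡ 35 (mod 89).
Check: 37·35 = 1295 = 14·89 + 49.

35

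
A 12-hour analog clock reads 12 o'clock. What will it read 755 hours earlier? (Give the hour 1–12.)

Dividing 755 by 12 gives quotient 62 and remainder 11.
12 − 11 → 1 on a 12-hour dial.

1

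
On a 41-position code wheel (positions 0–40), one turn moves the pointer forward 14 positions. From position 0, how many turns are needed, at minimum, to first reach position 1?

3

14·3 = 42 = 1·41 + 1, so 14⁻¹ ≡ 3 (mod 41).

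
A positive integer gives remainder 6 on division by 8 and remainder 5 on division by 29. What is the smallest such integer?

150

x ≡ 6 (mod 8) gives x ∈ {6, 14, 22, 30, 38, 46, 54, 62, …}.
The first of these with x mod 29 = 5 is 150.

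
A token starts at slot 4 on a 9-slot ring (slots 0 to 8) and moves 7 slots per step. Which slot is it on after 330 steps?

1

330·7 = 2310.
Dividing 2310 by 9 gives quotient 256 and remainder 6.
(4 + 6) mod 9 = 1.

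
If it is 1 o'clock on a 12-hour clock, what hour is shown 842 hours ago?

Dividing 842 by 12 gives quotient 70 and remainder 2.
1 − 2 → 11 on a 12-hour dial.

11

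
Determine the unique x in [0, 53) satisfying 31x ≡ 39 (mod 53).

31⁻¹ ≡ 12 (mod 53) because 31·12 = 372 = 7·53 + 1.
Multiplying both sides by 12: x ≡ 12·39 = 468 ≡ 44 (mod 53).

44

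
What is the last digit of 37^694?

Powers of 7 mod 10 repeat with period 4: 7, 9, 3, 1.
694 mod 4 = 2, so the last digit matches 7^2 = 9.

9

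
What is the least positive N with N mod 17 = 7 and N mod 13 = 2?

x ≡ 2 (mod 13) gives x ∈ {2, 15, 28, 41}.
The first of these with x mod 17 = 7 is 41.

41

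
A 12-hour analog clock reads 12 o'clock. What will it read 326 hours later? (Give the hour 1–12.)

326 − 27·12 = 2, so 326 ≡ 2 (mod 12).
12 + 2 → 2 on a 12-hour dial.

2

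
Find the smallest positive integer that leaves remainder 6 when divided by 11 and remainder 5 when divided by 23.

28

x ≡ 6 (mod 11) gives x ∈ {6, 17, 28}.
The first of these with x mod 23 = 5 is 28.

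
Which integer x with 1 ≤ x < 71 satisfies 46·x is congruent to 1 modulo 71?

71 = 1·46 + 25
46 = 1·25 + 21
25 = 1·21 + 4
21 = 5·4 + 1
4 = 4·1 + 0
Back-substituting gives 46·17 ≡ 1 (mod 71).

17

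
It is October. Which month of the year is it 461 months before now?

461 mod 12 = 5 (since 38·12 = 456).
October − 5 months → May.

May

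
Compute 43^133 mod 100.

Successive squares of 43 mod 100: 43^1≡43, 43^2≡49, 43^4≡1, 43^8≡1, 43^16≡1, 43^32≡1, 43^64≡1, 43^128≡1.
133 = 1 + 4 + 128, so 43^133 ≡ 43·1·1 ≡ 43 (mod 100).

43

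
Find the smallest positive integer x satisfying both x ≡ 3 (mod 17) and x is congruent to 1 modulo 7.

71

Since 7·5 ≡ 1 (mod 17), take x = 1 + 7·((3−1)·5 mod 17) = 1 + 7·10 = 71.
Check: 71 mod 17 = 3, 71 mod 7 = 1.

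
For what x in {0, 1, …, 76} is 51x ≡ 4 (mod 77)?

The inverse of 51 mod 77 is 74 (since 51·74 = 3774 ≡ 1).
So x ≡ 74·4 = 296 ≡ 65 (mod 77).

65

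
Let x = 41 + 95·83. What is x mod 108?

42

95·83 = 7885.
7885 − 73·108 = 1, so 7885 ≡ 1 (mod 108).
(41 + 1) mod 108 = 42.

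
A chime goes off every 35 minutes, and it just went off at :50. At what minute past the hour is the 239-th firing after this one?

15

239·35 = 8365.
8365 mod 60 = 25 (since 139·60 = 8340).
(50 + 25) mod 60 = 15.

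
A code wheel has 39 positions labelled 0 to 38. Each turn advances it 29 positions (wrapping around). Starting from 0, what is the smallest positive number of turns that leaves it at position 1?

35

39 = 1·29 + 10
29 = 2·10 + 9
10 = 1·9 + 1
9 = 9·1 + 0
Back-substituting gives 29·35 ≡ 1 (mod 39).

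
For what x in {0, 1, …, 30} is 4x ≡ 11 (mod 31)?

26

The inverse of 4 mod 31 is 8 (since 4·8 = 32 ≡ 1).
Multiplying both sides by 8: x ≡ 8·11 = 88 ≡ 26 (mod 31).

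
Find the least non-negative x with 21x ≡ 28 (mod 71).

25

21⁻¹ ≡ 44 (mod 71) because 21·44 = 924 = 13·71 + 1.
So x ≡ 44·28 = 1232 ≡ 25 (mod 71).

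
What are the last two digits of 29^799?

Square-and-reduce mod 100: 29^1≡29, 29^2≡41, 29^4≡81, 29^8≡61, 29^16≡21, 29^32≡41, 29^64≡81, 29^128≡61, 29^256≡21, 29^512≡41.
Since 799 = 1 + 2 + 4 + 8 + 16 + 256 + 512 in binary, 29^799 ≡ 29·41·81·61·21·21·41 ≡ 69 (mod 100).

69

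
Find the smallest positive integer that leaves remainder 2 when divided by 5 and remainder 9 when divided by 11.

x ≡ 2 (mod 5) gives x ∈ {2, 7, 12, 17, 22, 27, 32, 37, …}.
The first of these with x mod 11 = 9 is 42.

42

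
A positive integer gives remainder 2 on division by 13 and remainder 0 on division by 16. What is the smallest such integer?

80

Since 16·9 ≡ 1 (mod 13), take x = 0 + 16·((2−0)·9 mod 13) = 0 + 16·5 = 80.
Check: 80 mod 13 = 2, 80 mod 16 = 0.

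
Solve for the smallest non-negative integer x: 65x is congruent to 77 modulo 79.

65⁻¹ ≡ 62 (mod 79) because 65·62 = 4030 = 51·79 + 1.
So x ≡ 62·77 = 4774 ≡ 34 (mod 79).

34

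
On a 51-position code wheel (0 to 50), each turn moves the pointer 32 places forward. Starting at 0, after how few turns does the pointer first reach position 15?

18

32⁻¹ ≡ 8 (mod 51) because 32·8 = 256 = 5·51 + 1.
So x ≡ 8·15 = 120 ≡ 18 (mod 51).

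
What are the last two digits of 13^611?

Successive squares of 13 mod 100: 13^1≡13, 13^2≡69, 13^4≡61, 13^8≡21, 13^16≡41, 13^32≡81, 13^64≡61, 13^128≡21, 13^256≡41, 13^512≡81.
Since 611 = 1 + 2 + 32 + 64 + 512 in binary, 13^611 ≡ 13·69·81·61·81 ≡ 37 (mod 100).

37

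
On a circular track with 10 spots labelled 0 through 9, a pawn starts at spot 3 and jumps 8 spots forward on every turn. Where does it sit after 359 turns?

359·8 = 2872.
Dividing 2872 by 10 gives quotient 287 and remainder 2.
(3 + 2) mod 10 = 5.

5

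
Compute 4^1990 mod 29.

16

By repeated squaring mod 29: 4^1≡4, 4^2≡16, 4^4≡24, 4^8≡25, 4^16≡16, 4^32≡24, 4^64≡25, 4^128≡16, 4^256≡24, 4^512≡25, 4^1024≡16.
1990 = 2 + 4 + 64 + 128 + 256 + 512 + 1024, so 4^1990 ≡ 16·24·25·16·24·25·16 ≡ 16 (mod 29).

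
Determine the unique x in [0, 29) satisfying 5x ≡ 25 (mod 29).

5

The inverse of 5 mod 29 is 6 (since 5·6 = 30 ≡ 1).
Multiplying both sides by 6: x ≡ 6·25 = 150 ≡ 5 (mod 29).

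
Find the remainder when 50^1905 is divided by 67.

By repeated squaring mod 67: 50^1≡50, 50^2≡21, 50^4≡39, 50^8≡47, 50^16≡65, 50^32≡4, 50^64≡16, 50^128≡55, 50^256≡10, 50^512≡33, 50^1024≡17.
1905 = 1 + 16 + 32 + 64 + 256 + 512 + 1024, so 50^1905 ≡ 50·65·4·16·10·33·17 ≡ 27 (mod 67).

27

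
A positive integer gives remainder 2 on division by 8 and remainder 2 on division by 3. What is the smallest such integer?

x ≡ 2 (mod 3) gives x ∈ {2}.
The first of these with x mod 8 = 2 is 2.

2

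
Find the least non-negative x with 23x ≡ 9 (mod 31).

26

23⁻¹ ≡ 27 (mod 31) because 23·27 = 621 = 20·31 + 1.
Multiplying both sides by 27: x ≡ 27·9 = 243 ≡ 26 (mod 31).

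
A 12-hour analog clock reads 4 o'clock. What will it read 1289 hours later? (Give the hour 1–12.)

9

1289 − 107·12 = 5, so 1289 ≡ 5 (mod 12).
4 + 5 → 9 on a 12-hour dial.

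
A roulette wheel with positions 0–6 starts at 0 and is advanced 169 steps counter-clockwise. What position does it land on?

169 = 24·7 + 1, so 169 mod 7 = 1.
(0 − 1) mod 7 = 6.

6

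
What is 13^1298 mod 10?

9

Powers of 3 mod 10 repeat with period 4: 3, 9, 7, 1.
1298 mod 4 = 2, so the last digit matches 3^2 = 9.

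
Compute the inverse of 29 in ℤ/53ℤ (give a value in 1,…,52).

11

53 = 1·29 + 24
29 = 1·24 + 5
24 = 4·5 + 4
5 = 1·4 + 1
4 = 4·1 + 0
Back-substituting gives 29·11 ≡ 1 (mod 53).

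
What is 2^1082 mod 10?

The units digit of 2^n cycles with period 4: 2, 4, 8, 6, …
1082 mod 4 = 2, so the last digit matches 2^2 = 4.

4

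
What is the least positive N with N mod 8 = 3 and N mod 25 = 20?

195

x ≡ 3 (mod 8) gives x ∈ {3, 11, 19, 27, 35, 43, 51, 59, …}.
The first of these with x mod 25 = 20 is 195.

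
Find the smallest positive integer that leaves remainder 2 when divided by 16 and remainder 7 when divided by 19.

x ≡ 2 (mod 16) gives x ∈ {2, 18, 34, 50, 66, 82, 98, 114, …}.
The first of these with x mod 19 = 7 is 178.

178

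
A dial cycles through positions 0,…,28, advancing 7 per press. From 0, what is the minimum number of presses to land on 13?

7⁻¹ ≡ 25 (mod 29) because 7·25 = 175 = 6·29 + 1.
Multiplying both sides by 25: x ≡ 25·13 = 325 ≡ 6 (mod 29).
Check: 7·6 = 42 = 1·29 + 13.

6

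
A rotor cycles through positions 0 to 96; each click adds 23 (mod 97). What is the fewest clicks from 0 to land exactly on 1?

23·38 = 874 = 9·97 + 1, so 23⁻¹ ≡ 38 (mod 97).

38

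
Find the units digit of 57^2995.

Powers of 7 mod 10 repeat with period 4: 7, 9, 3, 1.
2995 mod 4 = 3, so the last digit matches 7^3 = 3.

3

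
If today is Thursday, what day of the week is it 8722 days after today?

Thursday

Dividing 8722 by 7 gives quotient 1246 and remainder 0.
Thursday + 0 days → Thursday.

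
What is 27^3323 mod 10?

3

Last digits of 7^n: 7, 9, 3, 1 (period 4).
3323 leaves remainder 3 on division by 4, so 27^3323 ends in 3.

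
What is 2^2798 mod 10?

4

Last digits of 2^n: 2, 4, 8, 6 (period 4).
2798 leaves remainder 2 on division by 4, so 2^2798 ends in 4.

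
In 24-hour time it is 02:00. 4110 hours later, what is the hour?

8

4110 = 171·24 + 6, so 4110 mod 24 = 6.
(2 + 6) mod 24 = 8.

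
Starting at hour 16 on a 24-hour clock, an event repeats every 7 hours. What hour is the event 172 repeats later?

172·7 = 1204.
1204 = 50·24 + 4, so 1204 mod 24 = 4.
(16 + 4) mod 24 = 20.

20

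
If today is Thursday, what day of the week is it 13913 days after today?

Monday

13913 = 1987·7 + 4, so 13913 mod 7 = 4.
Thursday + 4 days → Monday.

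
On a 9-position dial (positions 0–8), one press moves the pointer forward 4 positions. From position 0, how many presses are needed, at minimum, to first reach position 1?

9 = 2·4 + 1
4 = 4·1 + 0
Back-substituting gives 4·7 ≡ 1 (mod 9).

7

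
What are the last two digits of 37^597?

17

By repeated squaring mod 100: 37^1≡37, 37^2≡69, 37^4≡61, 37^8≡21, 37^16≡41, 37^32≡81, 37^64≡61, 37^128≡21, 37^256≡41, 37^512≡81.
597 = 1 + 4 + 16 + 64 + 512, so 37^597 ≡ 37·61·41·61·81 ≡ 17 (mod 100).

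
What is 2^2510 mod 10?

4

The units digit of 2^n cycles with period 4: 2, 4, 8, 6, …
2510 mod 4 = 2, so the last digit matches 2^2 = 4.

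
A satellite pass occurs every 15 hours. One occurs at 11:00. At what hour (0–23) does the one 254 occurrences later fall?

254·15 = 3810.
3810 = 158·24 + 18, so 3810 mod 24 = 18.
(11 + 18) mod 24 = 5.

5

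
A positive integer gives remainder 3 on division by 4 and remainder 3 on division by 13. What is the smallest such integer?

3

x ≡ 3 (mod 4) gives x ∈ {3}.
The first of these with x mod 13 = 3 is 3.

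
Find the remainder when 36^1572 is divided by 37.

Successive squares of 36 mod 37: 36^1≡36, 36^2≡1, 36^4≡1, 36^8≡1, 36^16≡1, 36^32≡1, 36^64≡1, 36^128≡1, 36^256≡1, 36^512≡1, 36^1024≡1.
1572 = 4 + 32 + 512 + 1024, so 36^1572 ≡ 1·1·1·1 ≡ 1 (mod 37).

1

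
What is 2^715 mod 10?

Last digits of 2^n: 2, 4, 8, 6 (period 4).
715 leaves remainder 3 on division by 4, so 2^715 ends in 8.

8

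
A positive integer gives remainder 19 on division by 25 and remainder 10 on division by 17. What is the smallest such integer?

44

x ≡ 10 (mod 17) gives x ∈ {10, 27, 44}.
The first of these with x mod 25 = 19 is 44.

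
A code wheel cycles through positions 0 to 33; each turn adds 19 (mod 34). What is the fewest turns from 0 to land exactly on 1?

19·9 = 171 = 5·34 + 1, so 19⁻¹ ≡ 9 (mod 34).

9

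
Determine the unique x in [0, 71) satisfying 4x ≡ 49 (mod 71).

30

The inverse of 4 mod 71 is 18 (since 4·18 = 72 ≡ 1).
Multiplying both sides by 18: x ≡ 18·49 = 882 ≡ 30 (mod 71).
Check: 4·30 = 120 = 1·71 + 49.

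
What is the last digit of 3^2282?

9

The units digit of 3^n cycles with period 4: 3, 9, 7, 1, …
2282 mod 4 = 2, so the last digit matches 3^2 = 9.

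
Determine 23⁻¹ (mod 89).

89 = 3·23 + 20
23 = 1·20 + 3
20 = 6·3 + 2
3 = 1·2 + 1
2 = 2·1 + 0
Back-substituting gives 23·31 ≡ 1 (mod 89).

31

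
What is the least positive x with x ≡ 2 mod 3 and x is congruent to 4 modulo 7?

11

x ≡ 2 (mod 3) gives x ∈ {2, 5, 8, 11}.
The first of these with x mod 7 = 4 is 11.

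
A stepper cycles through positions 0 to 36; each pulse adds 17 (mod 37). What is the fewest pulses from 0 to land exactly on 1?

24

17·24 = 408 = 11·37 + 1, so 17⁻¹ ≡ 24 (mod 37).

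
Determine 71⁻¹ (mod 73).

36

71·36 = 2556 = 35·73 + 1, so 71⁻¹ ≡ 36 (mod 73).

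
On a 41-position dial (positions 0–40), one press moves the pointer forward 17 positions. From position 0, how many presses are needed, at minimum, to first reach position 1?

29

17·29 = 493 = 12·41 + 1, so 17⁻¹ ≡ 29 (mod 41).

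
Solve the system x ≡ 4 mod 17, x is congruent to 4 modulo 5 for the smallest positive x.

Since 5·7 ≡ 1 (mod 17), take x = 4 + 5·((4−4)·7 mod 17) = 4 + 5·0 = 4.
Check: 4 mod 17 = 4, 4 mod 5 = 4.

4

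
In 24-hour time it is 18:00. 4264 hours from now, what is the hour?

10

4264 mod 24 = 16 (since 177·24 = 4248).
(18 + 16) mod 24 = 10.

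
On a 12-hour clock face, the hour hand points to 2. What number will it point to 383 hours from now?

383 − 31·12 = 11, so 383 ≡ 11 (mod 12).
2 + 11 → 1 on a 12-hour dial.

1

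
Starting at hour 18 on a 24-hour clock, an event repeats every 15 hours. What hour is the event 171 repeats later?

171·15 = 2565.
2565 = 106·24 + 21, so 2565 mod 24 = 21.
(18 + 21) mod 24 = 15.

15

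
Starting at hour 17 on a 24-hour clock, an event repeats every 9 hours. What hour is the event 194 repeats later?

11

194·9 = 1746.
1746 mod 24 = 18 (since 72·24 = 1728).
(17 + 18) mod 24 = 11.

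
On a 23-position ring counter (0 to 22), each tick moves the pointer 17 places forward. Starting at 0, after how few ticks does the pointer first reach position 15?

9

17⁻¹ ≡ 19 (mod 23) because 17·19 = 323 = 14·23 + 1.
So x ≡ 19·15 = 285 ≡ 9 (mod 23).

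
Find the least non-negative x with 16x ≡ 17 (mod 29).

16⁻¹ ≡ 20 (mod 29) because 16·20 = 320 = 11·29 + 1.
Multiplying both sides by 20: x ≡ 20·17 = 340 ≡ 21 (mod 29).
Check: 16·21 = 336 = 11·29 + 17.

21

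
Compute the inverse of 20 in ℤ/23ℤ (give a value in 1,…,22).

15

23 = 1·20 + 3
20 = 6·3 + 2
3 = 1·2 + 1
2 = 2·1 + 0
Back-substituting gives 20·15 ≡ 1 (mod 23).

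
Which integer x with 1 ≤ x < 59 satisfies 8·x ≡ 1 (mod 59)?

59 = 7·8 + 3
8 = 2·3 + 2
3 = 1·2 + 1
2 = 2·1 + 0
Back-substituting gives 8·37 ≡ 1 (mod 59).

37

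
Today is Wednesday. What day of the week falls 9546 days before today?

9546 mod 7 = 5 (since 1363·7 = 9541).
Wednesday − 5 days → Friday.

Friday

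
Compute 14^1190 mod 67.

62

By repeated squaring mod 67: 14^1≡14, 14^2≡62, 14^4≡25, 14^8≡22, 14^16≡15, 14^32≡24, 14^64≡40, 14^128≡59, 14^256≡64, 14^512≡9, 14^1024≡14.
1190 = 2 + 4 + 32 + 128 + 1024, so 14^1190 ≡ 62·25·24·59·14 ≡ 62 (mod 67).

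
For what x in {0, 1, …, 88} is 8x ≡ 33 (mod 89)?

82

8⁻¹ ≡ 78 (mod 89) because 8·78 = 624 = 7·89 + 1.
Multiplying both sides by 78: x ≡ 78·33 = 2574 ≡ 82 (mod 89).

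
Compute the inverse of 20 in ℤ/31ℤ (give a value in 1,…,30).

14

20·14 = 280 = 9·31 + 1, so 20⁻¹ ≡ 14 (mod 31).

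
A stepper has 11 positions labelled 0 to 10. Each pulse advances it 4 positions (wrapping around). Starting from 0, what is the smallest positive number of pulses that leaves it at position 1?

11 = 2·4 + 3
4 = 1·3 + 1
3 = 3·1 + 0
Back-substituting gives 4·3 ≡ 1 (mod 11).

3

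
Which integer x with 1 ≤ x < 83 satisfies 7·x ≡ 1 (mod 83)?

12

83 = 11·7 + 6
7 = 1·6 + 1
6 = 6·1 + 0
Back-substituting gives 7·12 ≡ 1 (mod 83).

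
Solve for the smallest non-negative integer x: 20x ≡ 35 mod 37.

20⁻¹ ≡ 13 (mod 37) because 20·13 = 260 = 7·37 + 1.
So x ≡ 13·35 = 455 ≡ 11 (mod 37).

11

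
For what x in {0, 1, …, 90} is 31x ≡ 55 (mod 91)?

37

The inverse of 31 mod 91 is 47 (since 31·47 = 1457 ≡ 1).
So x ≡ 47·55 = 2585 ≡ 37 (mod 91).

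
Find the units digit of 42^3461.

2

Powers of 2 mod 10 repeat with period 4: 2, 4, 8, 6.
3461 leaves remainder 1 on division by 4, so 42^3461 ends in 2.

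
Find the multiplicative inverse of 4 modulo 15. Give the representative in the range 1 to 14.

4

4·4 = 16 = 1·15 + 1, so 4⁻¹ ≡ 4 (mod 15).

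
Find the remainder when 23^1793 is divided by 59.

Square-and-reduce mod 59: 23^1≡23, 23^2≡57, 23^4≡4, 23^8≡16, 23^16≡20, 23^32≡46, 23^64≡51, 23^128≡5, 23^256≡25, 23^512≡35, 23^1024≡45.
1793 = 1 + 256 + 512 + 1024, so 23^1793 ≡ 23·25·35·45 ≡ 34 (mod 59).

34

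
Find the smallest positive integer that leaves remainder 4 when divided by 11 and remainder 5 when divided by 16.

x ≡ 4 (mod 11) gives x ∈ {4, 15, 26, 37}.
The first of these with x mod 16 = 5 is 37.

37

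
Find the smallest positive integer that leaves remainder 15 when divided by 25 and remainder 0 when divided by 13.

65

x ≡ 0 (mod 13) gives x ∈ {0, 13, 26, 39, 52, 65}.
The first of these with x mod 25 = 15 is 65.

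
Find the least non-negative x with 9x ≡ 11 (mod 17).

The inverse of 9 mod 17 is 2 (since 9·2 = 18 ≡ 1).
So x ≡ 2·11 = 22 ≡ 5 (mod 17).

5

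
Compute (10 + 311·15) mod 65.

60

311·15 = 4665.
Dividing 4665 by 65 gives quotient 71 and remainder 50.
(10 + 50) mod 65 = 60.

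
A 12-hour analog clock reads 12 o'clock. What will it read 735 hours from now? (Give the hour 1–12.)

735 = 61·12 + 3, so 735 mod 12 = 3.
12 + 3 → 3 on a 12-hour dial.

3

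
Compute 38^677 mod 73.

6

Square-and-reduce mod 73: 38^1≡38, 38^2≡57, 38^4≡37, 38^8≡55, 38^16≡32, 38^32≡2, 38^64≡4, 38^128≡16, 38^256≡37, 38^512≡55.
Since 677 = 1 + 4 + 32 + 128 + 512 in binary, 38^677 ≡ 38·37·2·16·55 ≡ 6 (mod 73).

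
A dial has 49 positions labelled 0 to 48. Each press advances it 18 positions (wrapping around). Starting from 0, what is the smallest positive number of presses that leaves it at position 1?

30

49 = 2·18 + 13
18 = 1·13 + 5
13 = 2·5 + 3
5 = 1·3 + 2
3 = 1·2 + 1
2 = 2·1 + 0
Back-substituting gives 18·30 ≡ 1 (mod 49).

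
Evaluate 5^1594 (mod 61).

By repeated squaring mod 61: 5^1≡5, 5^2≡25, 5^4≡15, 5^8≡42, 5^16≡56, 5^32≡25, 5^64≡15, 5^128≡42, 5^256≡56, 5^512≡25, 5^1024≡15.
1594 = 2 + 8 + 16 + 32 + 512 + 1024, so 5^1594 ≡ 25·42·56·25·25·15 ≡ 15 (mod 61).

15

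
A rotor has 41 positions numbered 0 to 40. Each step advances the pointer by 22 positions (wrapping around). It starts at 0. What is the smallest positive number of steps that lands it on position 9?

6

The inverse of 22 mod 41 is 28 (since 22·28 = 616 ≡ 1).
Multiplying both sides by 28: x ≡ 28·9 = 252 ≡ 6 (mod 41).
Check: 22·6 = 132 = 3·41 + 9.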